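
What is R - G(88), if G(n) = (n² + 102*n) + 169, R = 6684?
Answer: -10205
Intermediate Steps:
G(n) = 169 + n² + 102*n
R - G(88) = 6684 - (169 + 88² + 102*88) = 6684 - (169 + 7744 + 8976) = 6684 - 1*16889 = 6684 - 16889 = -10205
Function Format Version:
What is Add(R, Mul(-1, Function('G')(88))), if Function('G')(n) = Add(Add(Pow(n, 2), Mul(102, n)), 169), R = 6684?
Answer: -10205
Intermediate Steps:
Function('G')(n) = Add(169, Pow(n, 2), Mul(102, n))
Add(R, Mul(-1, Function('G')(88))) = Add(6684, Mul(-1, Add(169, Pow(88, 2), Mul(102, 88)))) = Add(6684, Mul(-1, Add(169, 7744, 8976))) = Add(6684, Mul(-1, 16889)) = Add(6684, -16889) = -10205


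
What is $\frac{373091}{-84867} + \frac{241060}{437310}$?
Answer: $- \frac{4756612873}{1237106259} \approx -3.845$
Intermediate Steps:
$\frac{373091}{-84867} + \frac{241060}{437310} = 373091 \left(- \frac{1}{84867}\right) + 241060 \cdot \frac{1}{437310} = - \frac{373091}{84867} + \frac{24106}{43731} = - \frac{4756612873}{1237106259}$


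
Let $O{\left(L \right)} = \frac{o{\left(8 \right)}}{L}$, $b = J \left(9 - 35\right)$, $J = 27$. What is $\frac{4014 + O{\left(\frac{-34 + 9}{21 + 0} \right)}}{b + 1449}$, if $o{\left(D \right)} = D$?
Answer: $\frac{33394}{6225} \approx 5.3645$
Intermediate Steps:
$b = -702$ ($b = 27 \left(9 - 35\right) = 27 \left(-26\right) = -702$)
$O{\left(L \right)} = \frac{8}{L}$
$\frac{4014 + O{\left(\frac{-34 + 9}{21 + 0} \right)}}{b + 1449} = \frac{4014 + \frac{8}{\left(-34 + 9\right) \frac{1}{21 + 0}}}{-702 + 1449} = \frac{4014 + \frac{8}{\left(-25\right) \frac{1}{21}}}{747} = \left(4014 + \frac{8}{\left(-25\right) \frac{1}{21}}\right) \frac{1}{747} = \left(4014 + \frac{8}{- \frac{25}{21}}\right) \frac{1}{747} = \left(4014 + 8 \left(- \frac{21}{25}\right)\right) \frac{1}{747} = \left(4014 - \frac{168}{25}\right) \frac{1}{747} = \frac{100182}{25} \cdot \frac{1}{747} = \frac{33394}{6225}$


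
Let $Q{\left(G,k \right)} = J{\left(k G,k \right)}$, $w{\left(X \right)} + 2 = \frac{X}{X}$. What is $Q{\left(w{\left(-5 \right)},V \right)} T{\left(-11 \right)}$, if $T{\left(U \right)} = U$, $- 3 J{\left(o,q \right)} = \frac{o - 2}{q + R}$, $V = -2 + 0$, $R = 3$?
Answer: $0$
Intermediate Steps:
$V = -2$
$J{\left(o,q \right)} = - \frac{-2 + o}{3 \left(3 + q\right)}$ ($J{\left(o,q \right)} = - \frac{\left(o - 2\right) \frac{1}{q + 3}}{3} = - \frac{\left(-2 + o\right) \frac{1}{3 + q}}{3} = - \frac{\frac{1}{3 + q} \left(-2 + o\right)}{3} = - \frac{-2 + o}{3 \left(3 + q\right)}$)
$w{\left(X \right)} = -1$ ($w{\left(X \right)} = -2 + \frac{X}{X} = -2 + 1 = -1$)
$Q{\left(G,k \right)} = \frac{2 - G k}{3 \left(3 + k\right)}$ ($Q{\left(G,k \right)} = \frac{2 - k G}{3 \left(3 + k\right)} = \frac{2 - G k}{3 \left(3 + k\right)}$)
$Q{\left(w{\left(-5 \right)},V \right)} T{\left(-11 \right)} = \frac{2 - \left(-1\right) \left(-2\right)}{3 \left(3 - 2\right)} \left(-11\right) = \frac{2 - 2}{3 \cdot 1} \left(-11\right) = \frac{1}{3} \cdot 1 \cdot 0 \left(-11\right) = 0 \left(-11\right) = 0$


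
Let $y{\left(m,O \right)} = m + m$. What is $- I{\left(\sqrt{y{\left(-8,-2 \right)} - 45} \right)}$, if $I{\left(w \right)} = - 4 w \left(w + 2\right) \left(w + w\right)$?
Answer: $-976 - 488 i \sqrt{61} \approx -976.0 - 3811.4 i$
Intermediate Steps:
$y{\left(m,O \right)} = 2 m$
$I{\left(w \right)} = - 8 w^{2} \left(2 + w\right)$ ($I{\left(w \right)} = - 4 w \left(2 + w\right) 2 w = - 4 w 2 w \left(2 + w\right) = - 8 w^{2} \left(2 + w\right)$)
$- I{\left(\sqrt{y{\left(-8,-2 \right)} - 45} \right)} = - 8 \left(\sqrt{2 \left(-8\right) - 45}\right)^{2} \left(-2 - \sqrt{2 \left(-8\right) - 45}\right) = - 8 \left(\sqrt{-16 - 45}\right)^{2} \left(-2 - \sqrt{-16 - 45}\right) = - 8 \left(\sqrt{-61}\right)^{2} \left(-2 - \sqrt{-61}\right) = - 8 \left(i \sqrt{61}\right)^{2} \left(-2 - i \sqrt{61}\right) = - 8 \left(-61\right) \left(-2 - i \sqrt{61}\right) = - (976 + 488 i \sqrt{61}) = -976 - 488 i \sqrt{61}$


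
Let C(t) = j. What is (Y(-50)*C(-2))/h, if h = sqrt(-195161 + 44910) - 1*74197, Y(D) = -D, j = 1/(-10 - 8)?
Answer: 370985/9909621108 + 5*I*sqrt(150251)/9909621108 ≈ 3.7437e-5 + 1.9558e-7*I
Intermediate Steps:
j = -1/18 (j = 1/(-18) = -1/18 ≈ -0.055556)
C(t) = -1/18
h = -74197 + I*sqrt(150251) (h = sqrt(-150251) - 74197 = I*sqrt(150251) - 74197 = -74197 + I*sqrt(150251) ≈ -74197.0 + 387.62*I)
(Y(-50)*C(-2))/h = (-1*(-50)*(-1/18))/(-74197 + I*sqrt(150251)) = (50*(-1/18))/(-74197 + I*sqrt(150251)) = -25/(9*(-74197 + I*sqrt(150251)))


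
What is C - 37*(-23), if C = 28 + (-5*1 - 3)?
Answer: 871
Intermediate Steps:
C = 20 (C = 28 + (-5 - 3) = 28 - 8 = 20)
C - 37*(-23) = 20 - 37*(-23) = 20 + 851 = 871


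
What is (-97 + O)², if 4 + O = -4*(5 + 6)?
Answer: 21025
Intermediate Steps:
O = -48 (O = -4 - 4*(5 + 6) = -4 - 4*11 = -4 - 44 = -48)
(-97 + O)² = (-97 - 48)² = (-145)² = 21025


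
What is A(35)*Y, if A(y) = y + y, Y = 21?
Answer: 1470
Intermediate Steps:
A(y) = 2*y
A(35)*Y = (2*35)*21 = 70*21 = 1470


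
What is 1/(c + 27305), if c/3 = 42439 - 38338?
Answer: 1/39608 ≈ 2.5247e-5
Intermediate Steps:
c = 12303 (c = 3*(42439 - 38338) = 3*4101 = 12303)
1/(c + 27305) = 1/(12303 + 27305) = 1/39608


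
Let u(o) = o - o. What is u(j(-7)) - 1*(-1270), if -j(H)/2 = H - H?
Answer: 1270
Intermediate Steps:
j(H) = 0 (j(H) = -2*(H - H) = -2*0 = 0)
u(o) = 0
u(j(-7)) - 1*(-1270) = 0 - 1*(-1270) = 0 + 1270 = 1270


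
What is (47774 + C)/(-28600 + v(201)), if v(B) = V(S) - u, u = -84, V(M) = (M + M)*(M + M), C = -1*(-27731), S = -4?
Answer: -75505/28452 ≈ -2.6538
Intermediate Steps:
C = 27731
V(M) = 4*M**2 (V(M) = (2*M)*(2*M) = 4*M**2)
v(B) = 148 (v(B) = 4*(-4)**2 - 1*(-84) = 4*16 + 84 = 64 + 84 = 148)
(47774 + C)/(-28600 + v(201)) = (47774 + 27731)/(-28600 + 148) = 75505/(-28452) = 75505*(-1/28452) = -75505/28452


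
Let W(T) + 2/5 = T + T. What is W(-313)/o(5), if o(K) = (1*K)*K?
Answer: -3132/125 ≈ -25.056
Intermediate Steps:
o(K) = K² (o(K) = K*K = K²)
W(T) = -⅖ + 2*T (W(T) = -⅖ + (T + T) = -⅖ + 2*T)
W(-313)/o(5) = (-⅖ + 2*(-313))/(5²) = (-⅖ - 626)/25 = -3132/5*1/25 = -3132/125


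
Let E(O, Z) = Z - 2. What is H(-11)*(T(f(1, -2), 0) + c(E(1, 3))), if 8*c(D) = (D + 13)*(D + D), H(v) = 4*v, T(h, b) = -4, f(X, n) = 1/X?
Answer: 22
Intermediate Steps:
E(O, Z) = -2 + Z
c(D) = D*(13 + D)/4 (c(D) = ((D + 13)*(D + D))/8 = ((13 + D)*(2*D))/8 = (2*D*(13 + D))/8 = D*(13 + D)/4)
H(-11)*(T(f(1, -2), 0) + c(E(1, 3))) = (4*(-11))*(-4 + (-2 + 3)*(13 + (-2 + 3))/4) = -44*(-4 + (¼)*1*(13 + 1)) = -44*(-4 + (¼)*1*14) = -44*(-4 + 7/2) = -44*(-½) = 22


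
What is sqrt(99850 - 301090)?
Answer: 6*I*sqrt(5590) ≈ 448.6*I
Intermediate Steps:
sqrt(99850 - 301090) = sqrt(-201240) = 6*I*sqrt(5590)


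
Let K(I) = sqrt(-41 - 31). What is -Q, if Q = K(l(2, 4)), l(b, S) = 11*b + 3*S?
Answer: -6*I*sqrt(2) ≈ -8.4853*I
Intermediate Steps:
l(b, S) = 3*S + 11*b
K(I) = 6*I*sqrt(2) (K(I) = sqrt(-72) = 6*I*sqrt(2))
Q = 6*I*sqrt(2) ≈ 8.4853*I
-Q = -6*I*sqrt(2)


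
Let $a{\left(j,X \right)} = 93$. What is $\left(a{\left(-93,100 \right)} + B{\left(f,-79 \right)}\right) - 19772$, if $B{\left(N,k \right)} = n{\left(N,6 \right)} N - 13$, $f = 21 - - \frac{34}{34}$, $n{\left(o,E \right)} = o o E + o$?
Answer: $44680$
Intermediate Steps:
$n{\left(o,E \right)} = o + E o^{2}$ ($n{\left(o,E \right)} = o^{2} E + o = E o^{2} + o = o + E o^{2}$)
$f = 22$ ($f = 21 - \left(-34\right) \frac{1}{34} = 21 - -1 = 21 + 1 = 22$)
$B{\left(N,k \right)} = -13 + N^{2} \left(1 + 6 N\right)$ ($B{\left(N,k \right)} = N \left(1 + 6 N\right) N - 13 = N^{2} \left(1 + 6 N\right) - 13 = -13 + N^{2} \left(1 + 6 N\right)$)
$\left(a{\left(-93,100 \right)} + B{\left(f,-79 \right)}\right) - 19772 = \left(93 - \left(13 - 22^{2} \left(1 + 6 \cdot 22\right)\right)\right) - 19772 = \left(93 - \left(13 - 484 \left(1 + 132\right)\right)\right) - 19772 = \left(93 + \left(-13 + 484 \cdot 133\right)\right) - 19772 = \left(93 + \left(-13 + 64372\right)\right) - 19772 = \left(93 + 64359\right) - 19772 = 64452 - 19772 = 44680$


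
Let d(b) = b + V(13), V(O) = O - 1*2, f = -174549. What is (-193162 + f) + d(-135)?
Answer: -367835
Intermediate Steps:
V(O) = -2 + O (V(O) = O - 2 = -2 + O)
d(b) = 11 + b (d(b) = b + (-2 + 13) = b + 11 = 11 + b)
(-193162 + f) + d(-135) = (-193162 - 174549) + (11 - 135) = -367711 - 124 = -367835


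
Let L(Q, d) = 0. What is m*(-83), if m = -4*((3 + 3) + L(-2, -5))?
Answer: 1992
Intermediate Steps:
m = -24 (m = -4*((3 + 3) + 0) = -4*(6 + 0) = -4*6 = -24)
m*(-83) = -24*(-83) = 1992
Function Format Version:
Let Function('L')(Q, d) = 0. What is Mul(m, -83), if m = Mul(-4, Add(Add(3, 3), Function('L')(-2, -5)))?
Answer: 1992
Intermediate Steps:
m = -24 (m = Mul(-4, Add(Add(3, 3), 0)) = Mul(-4, Add(6, 0)) = Mul(-4, 6) = -24)
Mul(m, -83) = Mul(-24, -83) = 1992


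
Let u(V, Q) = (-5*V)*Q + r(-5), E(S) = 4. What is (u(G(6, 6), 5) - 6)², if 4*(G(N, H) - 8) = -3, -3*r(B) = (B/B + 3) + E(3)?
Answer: 5193841/144 ≈ 36068.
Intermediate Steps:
r(B) = -8/3 (r(B) = -((B/B + 3) + 4)/3 = -((1 + 3) + 4)/3 = -(4 + 4)/3 = -⅓*8 = -8/3)
G(N, H) = 29/4 (G(N, H) = 8 + (¼)*(-3) = 8 - ¾ = 29/4)
u(V, Q) = -8/3 - 5*Q*V (u(V, Q) = (-5*V)*Q - 8/3 = -5*Q*V - 8/3 = -8/3 - 5*Q*V)
(u(G(6, 6), 5) - 6)² = ((-8/3 - 5*5*29/4) - 6)² = ((-8/3 - 725/4) - 6)² = (-2207/12 - 6)² = (-2279/12)² = 5193841/144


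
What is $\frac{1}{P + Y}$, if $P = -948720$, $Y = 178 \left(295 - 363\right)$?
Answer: $- \frac{1}{960824} \approx -1.0408 \cdot 10^{-6}$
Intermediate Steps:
$Y = -12104$ ($Y = 178 \left(-68\right) = -12104$)
$\frac{1}{P + Y} = \frac{1}{-948720 - 12104} = \frac{1}{-960824} = - \frac{1}{960824}$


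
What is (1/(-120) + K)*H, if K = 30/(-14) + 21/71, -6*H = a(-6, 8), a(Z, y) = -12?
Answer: -110657/29820 ≈ -3.7108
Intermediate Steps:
H = 2 (H = -1/6*(-12) = 2)
K = -918/497 (K = 30*(-1/14) + 21*(1/71) = -15/7 + 21/71 = -918/497 ≈ -1.8471)
(1/(-120) + K)*H = (1/(-120) - 918/497)*2 = (-1/120 - 918/497)*2 = -110657/59640*2 = -110657/29820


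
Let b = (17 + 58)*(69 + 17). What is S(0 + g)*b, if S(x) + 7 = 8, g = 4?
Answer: 6450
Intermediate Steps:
S(x) = 1 (S(x) = -7 + 8 = 1)
b = 6450 (b = 75*86 = 6450)
S(0 + g)*b = 1*6450 = 6450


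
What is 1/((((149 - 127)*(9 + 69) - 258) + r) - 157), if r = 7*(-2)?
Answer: 1/1287 ≈ 0.00077700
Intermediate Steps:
r = -14
1/((((149 - 127)*(9 + 69) - 258) + r) - 157) = 1/((((149 - 127)*(9 + 69) - 258) - 14) - 157) = 1/(((22*78 - 258) - 14) - 157) = 1/(((1716 - 258) - 14) - 157) = 1/((1458 - 14) - 157) = 1/(1444 - 157) = 1/1287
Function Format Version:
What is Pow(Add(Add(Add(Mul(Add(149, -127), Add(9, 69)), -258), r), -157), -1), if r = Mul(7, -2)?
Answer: Rational(1, 1287) ≈ 0.00077700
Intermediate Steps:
r = -14
Pow(Add(Add(Add(Mul(Add(149, -127), Add(9, 69)), -258), r), -157), -1) = Pow(Add(Add(Add(Mul(Add(149, -127), Add(9, 69)), -258), -14), -157), -1) = Pow(Add(Add(Add(Mul(22, 78), -258), -14), -157), -1) = Pow(Add(Add(Add(1716, -258), -14), -157), -1) = Pow(Add(Add(1458, -14), -157), -1) = Pow(Add(1444, -157), -1) = Pow(1287, -1) = Rational(1, 1287)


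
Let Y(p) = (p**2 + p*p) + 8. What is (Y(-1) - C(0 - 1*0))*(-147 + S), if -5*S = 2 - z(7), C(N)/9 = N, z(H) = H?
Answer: -1460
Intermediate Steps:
C(N) = 9*N
Y(p) = 8 + 2*p**2 (Y(p) = (p**2 + p**2) + 8 = 2*p**2 + 8 = 8 + 2*p**2)
S = 1 (S = -(2 - 1*7)/5 = -(2 - 7)/5 = -1/5*(-5) = 1)
(Y(-1) - C(0 - 1*0))*(-147 + S) = ((8 + 2*(-1)**2) - 9*(0 - 1*0))*(-147 + 1) = ((8 + 2*1) - 9*(0 + 0))*(-146) = ((8 + 2) - 9*0)*(-146) = (10 - 1*0)*(-146) = (10 + 0)*(-146) = 10*(-146) = -1460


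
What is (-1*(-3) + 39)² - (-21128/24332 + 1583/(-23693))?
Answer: 254370427331/144124519 ≈ 1764.9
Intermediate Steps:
(-1*(-3) + 39)² - (-21128/24332 + 1583/(-23693)) = (3 + 39)² - (-21128*1/24332 + 1583*(-1/23693)) = 42² - (-5282/6083 - 1583/23693) = 1764 - 1*(-134775815/144124519) = 1764 + 134775815/144124519 = 254370427331/144124519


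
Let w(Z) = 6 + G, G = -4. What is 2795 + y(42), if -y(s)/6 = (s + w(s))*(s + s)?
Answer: -19381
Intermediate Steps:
w(Z) = 2 (w(Z) = 6 - 4 = 2)
y(s) = -12*s*(2 + s) (y(s) = -6*(s + 2)*(s + s) = -6*(2 + s)*2*s = -12*s*(2 + s))
2795 + y(42) = 2795 - 12*42*(2 + 42) = 2795 - 12*42*44 = 2795 - 22176 = -19381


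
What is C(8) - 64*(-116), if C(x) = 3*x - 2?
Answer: 7446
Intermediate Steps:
C(x) = -2 + 3*x
C(8) - 64*(-116) = (-2 + 3*8) - 64*(-116) = (-2 + 24) + 7424 = 22 + 7424 = 7446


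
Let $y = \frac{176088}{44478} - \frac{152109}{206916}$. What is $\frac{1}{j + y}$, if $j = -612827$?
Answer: $- \frac{511289436}{313330322866655} \approx -1.6318 \cdot 10^{-6}$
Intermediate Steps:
$y = \frac{1648328917}{511289436}$ ($y = 176088 \cdot \frac{1}{44478} - \frac{50703}{68972} = \frac{29348}{7413} - \frac{50703}{68972} = \frac{1648328917}{511289436} \approx 3.2239$)
$\frac{1}{j + y} = \frac{1}{-612827 + \frac{1648328917}{511289436}} = \frac{1}{- \frac{313330322866655}{511289436}} = - \frac{511289436}{313330322866655}$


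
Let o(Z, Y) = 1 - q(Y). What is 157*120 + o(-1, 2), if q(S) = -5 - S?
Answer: 18848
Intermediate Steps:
o(Z, Y) = 6 + Y (o(Z, Y) = 1 - (-5 - Y) = 1 + (5 + Y) = 6 + Y)
157*120 + o(-1, 2) = 157*120 + (6 + 2) = 18840 + 8 = 18848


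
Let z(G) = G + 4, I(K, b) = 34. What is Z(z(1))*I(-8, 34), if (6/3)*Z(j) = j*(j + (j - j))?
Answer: 425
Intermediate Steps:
z(G) = 4 + G
Z(j) = j²/2 (Z(j) = (j*(j + (j - j)))/2 = (j*(j + 0))/2 = (j*j)/2 = j²/2)
Z(z(1))*I(-8, 34) = ((4 + 1)²/2)*34 = ((½)*5²)*34 = ((½)*25)*34 = (25/2)*34 = 425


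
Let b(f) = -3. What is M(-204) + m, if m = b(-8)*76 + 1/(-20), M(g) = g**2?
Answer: 827759/20 ≈ 41388.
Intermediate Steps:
m = -4561/20 (m = -3*76 + 1/(-20) = -228 - 1/20 = -4561/20 ≈ -228.05)
M(-204) + m = (-204)**2 - 4561/20 = 41616 - 4561/20 = 827759/20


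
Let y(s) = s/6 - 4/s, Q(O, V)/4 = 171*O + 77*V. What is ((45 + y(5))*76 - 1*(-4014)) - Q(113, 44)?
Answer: -1251112/15 ≈ -83408.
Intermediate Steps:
Q(O, V) = 308*V + 684*O (Q(O, V) = 4*(171*O + 77*V) = 4*(77*V + 171*O) = 308*V + 684*O)
y(s) = -4/s + s/6 (y(s) = s*(⅙) - 4/s = s/6 - 4/s = -4/s + s/6)
((45 + y(5))*76 - 1*(-4014)) - Q(113, 44) = ((45 + (-4/5 + (⅙)*5))*76 - 1*(-4014)) - (308*44 + 684*113) = ((45 + (-4*⅕ + ⅚))*76 + 4014) - (13552 + 77292) = ((45 + (-⅘ + ⅚))*76 + 4014) - 1*90844 = ((45 + 1/30)*76 + 4014) - 90844 = ((1351/30)*76 + 4014) - 90844 = (51338/15 + 4014) - 90844 = 111548/15 - 90844 = -1251112/15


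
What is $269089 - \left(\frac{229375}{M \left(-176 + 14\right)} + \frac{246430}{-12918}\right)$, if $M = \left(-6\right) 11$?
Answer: $\frac{6194340706849}{23019876} \approx 2.6909 \cdot 10^{5}$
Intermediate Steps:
$M = -66$
$269089 - \left(\frac{229375}{M \left(-176 + 14\right)} + \frac{246430}{-12918}\right) = 269089 - \left(\frac{229375}{\left(-66\right) \left(-176 + 14\right)} + \frac{246430}{-12918}\right) = 269089 - \left(\frac{229375}{\left(-66\right) \left(-162\right)} + 246430 \left(- \frac{1}{12918}\right)\right) = 269089 - \left(\frac{229375}{10692} - \frac{123215}{6459}\right) = 269089 - \frac{54706115}{23019876} = \frac{6194340706849}{23019876}$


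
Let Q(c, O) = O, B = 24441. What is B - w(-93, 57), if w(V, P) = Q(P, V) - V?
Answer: 24441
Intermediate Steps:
w(V, P) = 0 (w(V, P) = V - V = 0)
B - w(-93, 57) = 24441 - 1*0 = 24441 + 0 = 24441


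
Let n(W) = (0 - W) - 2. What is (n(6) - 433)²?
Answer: 194481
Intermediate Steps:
n(W) = -2 - W (n(W) = -W - 2 = -2 - W)
(n(6) - 433)² = ((-2 - 1*6) - 433)² = ((-2 - 6) - 433)² = (-8 - 433)² = (-441)² = 194481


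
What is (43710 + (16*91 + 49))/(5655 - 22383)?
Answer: -45215/16728 ≈ -2.7030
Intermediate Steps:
(43710 + (16*91 + 49))/(5655 - 22383) = (43710 + (1456 + 49))/(-16728) = (43710 + 1505)*(-1/16728) = 45215*(-1/16728) = -45215/16728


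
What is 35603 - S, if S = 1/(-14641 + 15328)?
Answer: 24459260/687 ≈ 35603.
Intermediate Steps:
S = 1/687 ≈ 0.0014556
35603 - S = 35603 - 1*1/687 = 35603 - 1/687 = 24459260/687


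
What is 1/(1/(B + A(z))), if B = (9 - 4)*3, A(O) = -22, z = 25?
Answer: -7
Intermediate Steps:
B = 15 (B = 5*3 = 15)
1/(1/(B + A(z))) = 1/(1/(15 - 22)) = 1/(1/(-7)) = 1/(-⅐) = -7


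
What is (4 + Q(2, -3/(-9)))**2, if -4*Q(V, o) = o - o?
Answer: 16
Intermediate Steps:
Q(V, o) = 0 (Q(V, o) = -(o - o)/4 = -1/4*0 = 0)
(4 + Q(2, -3/(-9)))**2 = (4 + 0)**2 = 4**2 = 16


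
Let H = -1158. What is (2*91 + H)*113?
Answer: -110288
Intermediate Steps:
(2*91 + H)*113 = (2*91 - 1158)*113 = (182 - 1158)*113 = -976*113 = -110288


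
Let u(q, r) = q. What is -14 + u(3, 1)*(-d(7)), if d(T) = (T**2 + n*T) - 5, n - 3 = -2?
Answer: -167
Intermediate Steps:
n = 1 (n = 3 - 2 = 1)
d(T) = -5 + T + T**2 (d(T) = (T**2 + 1*T) - 5 = (T**2 + T) - 5 = (T + T**2) - 5 = -5 + T + T**2)
-14 + u(3, 1)*(-d(7)) = -14 + 3*(-(-5 + 7 + 7**2)) = -14 + 3*(-(-5 + 7 + 49)) = -14 + 3*(-1*51) = -14 + 3*(-51) = -14 - 153 = -167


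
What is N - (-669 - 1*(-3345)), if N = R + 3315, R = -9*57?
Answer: 126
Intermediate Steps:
R = -513
N = 2802 (N = -513 + 3315 = 2802)
N - (-669 - 1*(-3345)) = 2802 - (-669 - 1*(-3345)) = 2802 - (-669 + 3345) = 2802 - 1*2676 = 2802 - 2676 = 126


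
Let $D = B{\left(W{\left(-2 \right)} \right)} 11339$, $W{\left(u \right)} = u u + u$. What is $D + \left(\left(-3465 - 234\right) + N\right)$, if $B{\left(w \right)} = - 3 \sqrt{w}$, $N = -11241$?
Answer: $-14940 - 34017 \sqrt{2} \approx -63047.0$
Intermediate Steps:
$W{\left(u \right)} = u + u^{2}$ ($W{\left(u \right)} = u^{2} + u = u + u^{2}$)
$D = - 34017 \sqrt{2}$ ($D = - 3 \sqrt{- 2 \left(1 - 2\right)} 11339 = - 3 \sqrt{\left(-2\right) \left(-1\right)} 11339 = - 3 \sqrt{2} \cdot 11339 = - 34017 \sqrt{2} \approx -48107.0$)
$D + \left(\left(-3465 - 234\right) + N\right) = - 34017 \sqrt{2} - 14940 = -14940 - 34017 \sqrt{2}$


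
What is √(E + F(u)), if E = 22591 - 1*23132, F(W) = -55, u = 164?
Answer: 2*I*√149 ≈ 24.413*I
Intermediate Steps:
E = -541 (E = 22591 - 23132 = -541)
√(E + F(u)) = √(-541 - 55) = √(-596) = 2*I*√149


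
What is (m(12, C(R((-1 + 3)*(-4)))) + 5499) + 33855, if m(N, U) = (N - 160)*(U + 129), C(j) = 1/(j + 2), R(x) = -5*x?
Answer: 425428/21 ≈ 20258.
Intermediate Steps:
C(j) = 1/(2 + j)
m(N, U) = (-160 + N)*(129 + U)
(m(12, C(R((-1 + 3)*(-4)))) + 5499) + 33855 = ((-20640 - 160/(2 - 5*(-1 + 3)*(-4)) + 129*12 + 12/(2 - 5*(-1 + 3)*(-4))) + 5499) + 33855 = ((-20640 - 160/(2 - 10*(-4)) + 1548 + 12/(2 - 10*(-4))) + 5499) + 33855 = ((-20640 - 160/(2 - 5*(-8)) + 1548 + 12/(2 - 5*(-8))) + 5499) + 33855 = ((-20640 - 160/(2 + 40) + 1548 + 12/(2 + 40)) + 5499) + 33855 = ((-20640 - 160/42 + 1548 + 12/42) + 5499) + 33855 = ((-20640 - 160*1/42 + 1548 + 12*(1/42)) + 5499) + 33855 = ((-20640 - 80/21 + 1548 + 2/7) + 5499) + 33855 = (-401006/21 + 5499) + 33855 = -285527/21 + 33855 = 425428/21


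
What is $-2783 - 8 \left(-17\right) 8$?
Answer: $-1695$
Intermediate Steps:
$-2783 - 8 \left(-17\right) 8 = -2783 - \left(-136\right) 8 = -2783 - -1088 = -2783 + 1088 = -1695$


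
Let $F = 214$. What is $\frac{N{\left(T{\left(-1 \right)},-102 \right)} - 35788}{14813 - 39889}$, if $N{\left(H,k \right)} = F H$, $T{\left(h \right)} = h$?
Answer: $\frac{18001}{12538} \approx 1.4357$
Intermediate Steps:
$N{\left(H,k \right)} = 214 H$
$\frac{N{\left(T{\left(-1 \right)},-102 \right)} - 35788}{14813 - 39889} = \frac{214 \left(-1\right) - 35788}{14813 - 39889} = \frac{-214 - 35788}{-25076} = \left(-36002\right) \left(- \frac{1}{25076}\right) = \frac{18001}{12538}$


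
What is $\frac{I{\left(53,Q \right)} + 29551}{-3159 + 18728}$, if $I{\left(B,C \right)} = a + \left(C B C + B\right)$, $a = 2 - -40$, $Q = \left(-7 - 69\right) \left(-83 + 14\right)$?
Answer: $\frac{1457505054}{15569} \approx 93616.0$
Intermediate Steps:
$Q = 5244$ ($Q = \left(-76\right) \left(-69\right) = 5244$)
$a = 42$ ($a = 2 + 40 = 42$)
$I{\left(B,C \right)} = 42 + B + B C^{2}$ ($I{\left(B,C \right)} = 42 + \left(C B C + B\right) = 42 + \left(B C C + B\right) = 42 + \left(B C^{2} + B\right) = 42 + \left(B + B C^{2}\right) = 42 + B + B C^{2}$)
$\frac{I{\left(53,Q \right)} + 29551}{-3159 + 18728} = \frac{\left(42 + 53 + 53 \cdot 5244^{2}\right) + 29551}{-3159 + 18728} = \frac{\left(42 + 53 + 53 \cdot 27499536\right) + 29551}{15569} = \left(\left(42 + 53 + 1457475408\right) + 29551\right) \frac{1}{15569} = \left(1457475503 + 29551\right) \frac{1}{15569} = 1457505054 \cdot \frac{1}{15569} = \frac{1457505054}{15569}$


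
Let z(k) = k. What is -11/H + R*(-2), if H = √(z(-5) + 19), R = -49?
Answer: 98 - 11*√14/14 ≈ 95.060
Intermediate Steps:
H = √14 (H = √(-5 + 19) = √14 ≈ 3.7417)
-11/H + R*(-2) = -11*√14/14 - 49*(-2) = -11*√14/14 + 98 = 98 - 11*√14/14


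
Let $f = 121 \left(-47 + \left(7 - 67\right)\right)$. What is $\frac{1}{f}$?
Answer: $- \frac{1}{12947} \approx -7.7238 \cdot 10^{-5}$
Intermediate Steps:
$f = -12947$ ($f = 121 \left(-47 + \left(7 - 67\right)\right) = 121 \left(-47 - 60\right) = 121 \left(-107\right) = -12947$)
$\frac{1}{f} = \frac{1}{-12947} = - \frac{1}{12947}$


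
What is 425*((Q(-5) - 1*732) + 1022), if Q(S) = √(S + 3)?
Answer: 123250 + 425*I*√2 ≈ 1.2325e+5 + 601.04*I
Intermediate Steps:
Q(S) = √(3 + S)
425*((Q(-5) - 1*732) + 1022) = 425*((√(3 - 5) - 1*732) + 1022) = 425*((√(-2) - 732) + 1022) = 425*((I*√2 - 732) + 1022) = 425*((-732 + I*√2) + 1022) = 425*(290 + I*√2) = 123250 + 425*I*√2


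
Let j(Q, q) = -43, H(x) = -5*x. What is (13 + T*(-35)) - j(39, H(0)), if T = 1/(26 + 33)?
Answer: 3269/59 ≈ 55.407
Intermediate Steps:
T = 1/59 ≈ 0.016949
(13 + T*(-35)) - j(39, H(0)) = (13 + (1/59)*(-35)) - 1*(-43) = (13 - 35/59) + 43 = 732/59 + 43 = 3269/59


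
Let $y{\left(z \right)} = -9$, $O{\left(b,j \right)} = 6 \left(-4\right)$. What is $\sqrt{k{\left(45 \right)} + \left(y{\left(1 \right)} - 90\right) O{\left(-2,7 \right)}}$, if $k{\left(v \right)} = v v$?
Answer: $3 \sqrt{489} \approx 66.34$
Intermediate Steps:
$O{\left(b,j \right)} = -24$
$k{\left(v \right)} = v^{2}$
$\sqrt{k{\left(45 \right)} + \left(y{\left(1 \right)} - 90\right) O{\left(-2,7 \right)}} = \sqrt{45^{2} + \left(-9 - 90\right) \left(-24\right)} = \sqrt{2025 - -2376} = \sqrt{2025 + 2376} = \sqrt{4401} = 3 \sqrt{489}$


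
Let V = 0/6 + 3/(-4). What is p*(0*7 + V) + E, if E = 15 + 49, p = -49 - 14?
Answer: 445/4 ≈ 111.25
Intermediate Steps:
p = -63
V = -¾ (V = 0*(⅙) + 3*(-¼) = 0 - ¾ = -¾ ≈ -0.75000)
E = 64
p*(0*7 + V) + E = -63*(0*7 - ¾) + 64 = -63*(0 - ¾) + 64 = -63*(-¾) + 64 = 189/4 + 64 = 445/4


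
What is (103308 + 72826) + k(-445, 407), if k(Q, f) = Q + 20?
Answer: 175709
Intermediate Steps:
k(Q, f) = 20 + Q
(103308 + 72826) + k(-445, 407) = (103308 + 72826) + (20 - 445) = 176134 - 425 = 175709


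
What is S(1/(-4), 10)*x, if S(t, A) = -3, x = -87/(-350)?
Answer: -261/350 ≈ -0.74571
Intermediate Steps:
x = 87/350 (x = -87*(-1/350) = 87/350 ≈ 0.24857)
S(1/(-4), 10)*x = -3*87/350 = -261/350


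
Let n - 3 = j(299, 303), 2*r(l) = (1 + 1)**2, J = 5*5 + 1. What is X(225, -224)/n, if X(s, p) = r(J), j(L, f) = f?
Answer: 1/153 ≈ 0.0065359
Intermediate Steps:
J = 26 (J = 25 + 1 = 26)
r(l) = 2 (r(l) = (1 + 1)**2/2 = (1/2)*2**2 = (1/2)*4 = 2)
X(s, p) = 2
n = 306 (n = 3 + 303 = 306)
X(225, -224)/n = 2/306 = 2*(1/306) = 1/153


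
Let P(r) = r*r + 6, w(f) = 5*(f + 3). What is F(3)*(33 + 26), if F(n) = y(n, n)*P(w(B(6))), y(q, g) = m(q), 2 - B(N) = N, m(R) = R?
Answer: 5487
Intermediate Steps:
B(N) = 2 - N
y(q, g) = q
w(f) = 15 + 5*f (w(f) = 5*(3 + f) = 15 + 5*f)
P(r) = 6 + r² (P(r) = r² + 6 = 6 + r²)
F(n) = 31*n (F(n) = n*(6 + (15 + 5*(2 - 1*6))²) = n*(6 + (15 + 5*(2 - 6))²) = n*(6 + (15 + 5*(-4))²) = n*(6 + (15 - 20)²) = n*(6 + (-5)²) = n*(6 + 25) = n*31 = 31*n)
F(3)*(33 + 26) = (31*3)*(33 + 26) = 93*59 = 5487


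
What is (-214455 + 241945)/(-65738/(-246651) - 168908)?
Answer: -678043599/4166126137 ≈ -0.16275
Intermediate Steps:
(-214455 + 241945)/(-65738/(-246651) - 168908) = 27490/(-65738*(-1/246651) - 168908) = 27490/(65738/246651 - 168908) = 27490/(-41661261370/246651) = 27490*(-246651/41661261370) = -678043599/4166126137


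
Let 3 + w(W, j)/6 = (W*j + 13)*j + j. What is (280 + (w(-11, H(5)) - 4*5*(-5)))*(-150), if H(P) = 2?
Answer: -39900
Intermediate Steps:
w(W, j) = -18 + 6*j + 6*j*(13 + W*j) (w(W, j) = -18 + 6*((W*j + 13)*j + j) = -18 + 6*((13 + W*j)*j + j) = -18 + 6*(j*(13 + W*j) + j) = -18 + 6*(j + j*(13 + W*j)) = -18 + (6*j + 6*j*(13 + W*j)) = -18 + 6*j + 6*j*(13 + W*j))
(280 + (w(-11, H(5)) - 4*5*(-5)))*(-150) = (280 + ((-18 + 84*2 + 6*(-11)*2**2) - 4*5*(-5)))*(-150) = (280 + ((-18 + 168 + 6*(-11)*4) - 20*(-5)))*(-150) = (280 + ((-18 + 168 - 264) - 1*(-100)))*(-150) = (280 + (-114 + 100))*(-150) = (280 - 14)*(-150) = 266*(-150) = -39900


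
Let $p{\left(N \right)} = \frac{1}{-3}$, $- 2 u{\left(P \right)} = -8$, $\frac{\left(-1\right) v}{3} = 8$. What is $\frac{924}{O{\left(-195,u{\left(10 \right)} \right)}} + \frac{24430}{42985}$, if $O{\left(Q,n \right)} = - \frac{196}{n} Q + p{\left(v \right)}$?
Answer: $\frac{40970797}{61606102} \approx 0.66504$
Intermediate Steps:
$v = -24$ ($v = \left(-3\right) 8 = -24$)
$u{\left(P \right)} = 4$ ($u{\left(P \right)} = \left(- \frac{1}{2}\right) \left(-8\right) = 4$)
$p{\left(N \right)} = - \frac{1}{3}$
$O{\left(Q,n \right)} = - \frac{1}{3} - \frac{196 Q}{n}$ ($O{\left(Q,n \right)} = - \frac{196}{n} Q - \frac{1}{3} = - \frac{196 Q}{n} - \frac{1}{3} = - \frac{1}{3} - \frac{196 Q}{n}$)
$\frac{924}{O{\left(-195,u{\left(10 \right)} \right)}} + \frac{24430}{42985} = \frac{924}{\frac{1}{3} \cdot \frac{1}{4} \left(\left(-1\right) 4 - -114660\right)} + \frac{24430}{42985} = \frac{924}{\frac{1}{3} \cdot \frac{1}{4} \left(-4 + 114660\right)} + 24430 \cdot \frac{1}{42985} = \frac{924}{\frac{1}{3} \cdot \frac{1}{4} \cdot 114656} + \frac{4886}{8597} = \frac{924}{\frac{28664}{3}} + \frac{4886}{8597} = 924 \cdot \frac{3}{28664} + \frac{4886}{8597} = \frac{693}{7166} + \frac{4886}{8597} = \frac{40970797}{61606102}$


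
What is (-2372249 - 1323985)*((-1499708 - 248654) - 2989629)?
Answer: 17512723425894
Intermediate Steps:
(-2372249 - 1323985)*((-1499708 - 248654) - 2989629) = -3696234*(-1748362 - 2989629) = -3696234*(-4737991) = 17512723425894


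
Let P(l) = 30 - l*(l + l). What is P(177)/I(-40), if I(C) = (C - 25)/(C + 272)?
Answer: 14529696/65 ≈ 2.2353e+5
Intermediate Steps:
I(C) = (-25 + C)/(272 + C)
P(l) = 30 - 2*l**2 (P(l) = 30 - l*2*l = 30 - 2*l**2)
P(177)/I(-40) = (30 - 2*177**2)/(((-25 - 40)/(272 - 40))) = (30 - 2*31329)/((-65/232)) = (30 - 62658)/(((1/232)*(-65))) = -62628/(-65/232) = -62628*(-232/65) = 14529696/65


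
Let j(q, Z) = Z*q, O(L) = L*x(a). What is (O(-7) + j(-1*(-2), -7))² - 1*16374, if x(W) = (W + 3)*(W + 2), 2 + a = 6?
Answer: 78490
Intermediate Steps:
a = 4 (a = -2 + 6 = 4)
x(W) = (2 + W)*(3 + W) (x(W) = (3 + W)*(2 + W) = (2 + W)*(3 + W))
O(L) = 42*L (O(L) = L*(6 + 4² + 5*4) = L*(6 + 16 + 20) = L*42 = 42*L)
(O(-7) + j(-1*(-2), -7))² - 1*16374 = (42*(-7) - (-7)*(-2))² - 1*16374 = (-294 - 7*2)² - 16374 = (-294 - 14)² - 16374 = (-308)² - 16374 = 94864 - 16374 = 78490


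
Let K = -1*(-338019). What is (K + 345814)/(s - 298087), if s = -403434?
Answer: -683833/701521 ≈ -0.97479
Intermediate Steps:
K = 338019
(K + 345814)/(s - 298087) = (338019 + 345814)/(-403434 - 298087) = 683833/(-701521) = 683833*(-1/701521) = -683833/701521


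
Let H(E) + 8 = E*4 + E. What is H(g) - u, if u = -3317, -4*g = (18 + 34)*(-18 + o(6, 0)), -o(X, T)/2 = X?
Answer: 5259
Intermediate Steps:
o(X, T) = -2*X
g = 390 (g = -(18 + 34)*(-18 - 2*6)/4 = -13*(-18 - 12) = -13*(-30) = -1/4*(-1560) = 390)
H(E) = -8 + 5*E (H(E) = -8 + (E*4 + E) = -8 + (4*E + E) = -8 + 5*E)
H(g) - u = (-8 + 5*390) - 1*(-3317) = (-8 + 1950) + 3317 = 1942 + 3317 = 5259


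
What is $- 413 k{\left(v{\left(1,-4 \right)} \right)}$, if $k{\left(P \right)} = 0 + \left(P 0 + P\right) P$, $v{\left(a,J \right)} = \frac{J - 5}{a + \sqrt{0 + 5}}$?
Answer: $- \frac{33453}{\left(1 + \sqrt{5}\right)^{2}} \approx -3194.5$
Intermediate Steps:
$v{\left(a,J \right)} = \frac{-5 + J}{a + \sqrt{5}}$
$k{\left(P \right)} = P^{2}$ ($k{\left(P \right)} = 0 + \left(0 + P\right) P = 0 + P P = 0 + P^{2} = P^{2}$)
$- 413 k{\left(v{\left(1,-4 \right)} \right)} = - 413 \left(\frac{-5 - 4}{1 + \sqrt{5}}\right)^{2} = - 413 \left(\frac{1}{1 + \sqrt{5}} \left(-9\right)\right)^{2} = - 413 \left(- \frac{9}{1 + \sqrt{5}}\right)^{2} = - 413 \frac{81}{\left(1 + \sqrt{5}\right)^{2}} = - \frac{33453}{\left(1 + \sqrt{5}\right)^{2}}$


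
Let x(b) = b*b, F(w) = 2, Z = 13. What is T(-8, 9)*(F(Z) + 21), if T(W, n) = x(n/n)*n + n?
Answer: 414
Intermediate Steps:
x(b) = b²
T(W, n) = 2*n (T(W, n) = (n/n)²*n + n = 1²*n + n = 1*n + n = n + n = 2*n)
T(-8, 9)*(F(Z) + 21) = (2*9)*(2 + 21) = 18*23 = 414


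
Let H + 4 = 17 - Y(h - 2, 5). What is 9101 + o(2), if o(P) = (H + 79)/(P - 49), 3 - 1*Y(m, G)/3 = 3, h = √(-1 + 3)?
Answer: 427655/47 ≈ 9099.0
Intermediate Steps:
h = √2 ≈ 1.4142
Y(m, G) = 0 (Y(m, G) = 9 - 3*3 = 9 - 9 = 0)
H = 13 (H = -4 + (17 - 1*0) = -4 + (17 + 0) = -4 + 17 = 13)
o(P) = 92/(-49 + P) (o(P) = (13 + 79)/(P - 49) = 92/(-49 + P))
9101 + o(2) = 9101 + 92/(-49 + 2) = 9101 + 92/(-47) = 9101 + 92*(-1/47) = 9101 - 92/47 = 427655/47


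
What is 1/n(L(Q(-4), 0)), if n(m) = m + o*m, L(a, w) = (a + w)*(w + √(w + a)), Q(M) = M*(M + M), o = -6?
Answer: -√2/1280 ≈ -0.0011049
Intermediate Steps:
Q(M) = 2*M² (Q(M) = M*(2*M) = 2*M²)
L(a, w) = (a + w)*(w + √(a + w))
n(m) = -5*m (n(m) = m - 6*m = -5*m)
1/n(L(Q(-4), 0)) = 1/(-5*(0² + (2*(-4)²)*0 + (2*(-4)²)*√(2*(-4)² + 0) + 0*√(2*(-4)² + 0))) = 1/(-5*(0 + (2*16)*0 + (2*16)*√(2*16 + 0) + 0*√(2*16 + 0))) = 1/(-5*(0 + 32*0 + 32*√(32 + 0) + 0*√(32 + 0))) = 1/(-5*(0 + 0 + 32*√32 + 0*√32)) = 1/(-5*(0 + 0 + 32*(4*√2) + 0*(4*√2))) = 1/(-5*(0 + 0 + 128*√2 + 0)) = 1/(-640*√2) = -√2/1280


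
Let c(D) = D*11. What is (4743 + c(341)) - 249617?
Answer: -241123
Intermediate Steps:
c(D) = 11*D
(4743 + c(341)) - 249617 = (4743 + 11*341) - 249617 = (4743 + 3751) - 249617 = 8494 - 249617 = -241123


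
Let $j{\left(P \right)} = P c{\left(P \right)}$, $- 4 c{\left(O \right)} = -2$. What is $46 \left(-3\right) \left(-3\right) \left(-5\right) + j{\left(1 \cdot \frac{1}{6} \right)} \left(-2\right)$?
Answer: $- \frac{12421}{6} \approx -2070.2$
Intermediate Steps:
$c{\left(O \right)} = \frac{1}{2}$ ($c{\left(O \right)} = \left(- \frac{1}{4}\right) \left(-2\right) = \frac{1}{2}$)
$j{\left(P \right)} = \frac{P}{2}$ ($j{\left(P \right)} = P \frac{1}{2} = \frac{P}{2}$)
$46 \left(-3\right) \left(-3\right) \left(-5\right) + j{\left(1 \cdot \frac{1}{6} \right)} \left(-2\right) = 46 \left(-3\right) \left(-3\right) \left(-5\right) + \frac{1 \cdot \frac{1}{6}}{2} \left(-2\right) = 46 \cdot 9 \left(-5\right) + \frac{1 \cdot \frac{1}{6}}{2} \left(-2\right) = 46 \left(-45\right) + \frac{1}{2} \cdot \frac{1}{6} \left(-2\right) = -2070 + \frac{1}{12} \left(-2\right) = -2070 - \frac{1}{6} = - \frac{12421}{6}$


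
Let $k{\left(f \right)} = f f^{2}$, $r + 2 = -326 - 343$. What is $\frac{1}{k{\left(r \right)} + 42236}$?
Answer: $- \frac{1}{302069475} \approx -3.3105 \cdot 10^{-9}$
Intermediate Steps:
$r = -671$ ($r = -2 - 669 = -671$)
$k{\left(f \right)} = f^{3}$
$\frac{1}{k{\left(r \right)} + 42236} = \frac{1}{\left(-671\right)^{3} + 42236} = \frac{1}{-302111711 + 42236} = \frac{1}{-302069475} = - \frac{1}{302069475}$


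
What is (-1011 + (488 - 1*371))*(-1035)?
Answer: 925290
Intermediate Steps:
(-1011 + (488 - 1*371))*(-1035) = (-1011 + (488 - 371))*(-1035) = (-1011 + 117)*(-1035) = -894*(-1035) = 925290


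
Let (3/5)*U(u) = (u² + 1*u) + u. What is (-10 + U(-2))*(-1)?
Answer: 10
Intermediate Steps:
U(u) = 5*u²/3 + 10*u/3 (U(u) = 5*((u² + 1*u) + u)/3 = 5*((u² + u) + u)/3 = 5*((u + u²) + u)/3 = 5*(u² + 2*u)/3 = 5*u²/3 + 10*u/3)
(-10 + U(-2))*(-1) = (-10 + (5/3)*(-2)*(2 - 2))*(-1) = (-10 + (5/3)*(-2)*0)*(-1) = (-10 + 0)*(-1) = -10*(-1) = 10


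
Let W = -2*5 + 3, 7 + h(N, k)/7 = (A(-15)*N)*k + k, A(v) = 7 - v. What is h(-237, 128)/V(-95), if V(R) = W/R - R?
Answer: -443735215/9032 ≈ -49129.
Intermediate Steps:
h(N, k) = -49 + 7*k + 154*N*k (h(N, k) = -49 + 7*(((7 - 1*(-15))*N)*k + k) = -49 + 7*(((7 + 15)*N)*k + k) = -49 + 7*((22*N)*k + k) = -49 + 7*(22*N*k + k) = -49 + 7*(k + 22*N*k) = -49 + (7*k + 154*N*k) = -49 + 7*k + 154*N*k)
W = -7 (W = -10 + 3 = -7)
V(R) = -R - 7/R (V(R) = -7/R - R = -R - 7/R)
h(-237, 128)/V(-95) = (-49 + 7*128 + 154*(-237)*128)/(-1*(-95) - 7/(-95)) = (-49 + 896 - 4671744)/(95 - 7*(-1/95)) = -4670897/(95 + 7/95) = -4670897/9032/95 = -4670897*95/9032 = -443735215/9032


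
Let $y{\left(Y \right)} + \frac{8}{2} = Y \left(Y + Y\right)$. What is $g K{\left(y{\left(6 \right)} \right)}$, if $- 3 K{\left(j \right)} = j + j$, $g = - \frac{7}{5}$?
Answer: $\frac{952}{15} \approx 63.467$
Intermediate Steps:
$y{\left(Y \right)} = -4 + 2 Y^{2}$ ($y{\left(Y \right)} = -4 + Y \left(Y + Y\right) = -4 + Y 2 Y = -4 + 2 Y^{2}$)
$g = - \frac{7}{5}$ ($g = \left(-7\right) \frac{1}{5} = - \frac{7}{5} \approx -1.4$)
$K{\left(j \right)} = - \frac{2 j}{3}$ ($K{\left(j \right)} = - \frac{j + j}{3} = - \frac{2 j}{3}$)
$g K{\left(y{\left(6 \right)} \right)} = - \frac{7 \left(- \frac{2 \left(-4 + 2 \cdot 6^{2}\right)}{3}\right)}{5} = - \frac{7 \left(- \frac{2 \left(-4 + 2 \cdot 36\right)}{3}\right)}{5} = - \frac{7 \left(- \frac{2 \left(-4 + 72\right)}{3}\right)}{5} = - \frac{7 \left(\left(- \frac{2}{3}\right) 68\right)}{5} = \left(- \frac{7}{5}\right) \left(- \frac{136}{3}\right) = \frac{952}{15}$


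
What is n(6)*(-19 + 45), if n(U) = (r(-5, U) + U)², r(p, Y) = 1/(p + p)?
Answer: 45253/50 ≈ 905.06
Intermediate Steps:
r(p, Y) = 1/(2*p)
n(U) = (-⅒ + U)² (n(U) = ((½)/(-5) + U)² = ((½)*(-⅕) + U)² = (-⅒ + U)²)
n(6)*(-19 + 45) = ((-1 + 10*6)²/100)*(-19 + 45) = ((-1 + 60)²/100)*26 = ((1/100)*59²)*26 = ((1/100)*3481)*26 = (3481/100)*26 = 45253/50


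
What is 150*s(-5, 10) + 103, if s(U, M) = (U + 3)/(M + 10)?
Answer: 88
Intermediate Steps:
s(U, M) = (3 + U)/(10 + M)
150*s(-5, 10) + 103 = 150*((3 - 5)/(10 + 10)) + 103 = 150*(-2/20) + 103 = 150*((1/20)*(-2)) + 103 = 150*(-⅒) + 103 = -15 + 103 = 88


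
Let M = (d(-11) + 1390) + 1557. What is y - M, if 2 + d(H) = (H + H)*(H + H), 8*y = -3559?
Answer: -30991/8 ≈ -3873.9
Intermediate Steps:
y = -3559/8 (y = (⅛)*(-3559) = -3559/8 ≈ -444.88)
d(H) = -2 + 4*H² (d(H) = -2 + (H + H)*(H + H) = -2 + (2*H)*(2*H) = -2 + 4*H²)
M = 3429 (M = ((-2 + 4*(-11)²) + 1390) + 1557 = ((-2 + 4*121) + 1390) + 1557 = ((-2 + 484) + 1390) + 1557 = (482 + 1390) + 1557 = 1872 + 1557 = 3429)
y - M = -3559/8 - 1*3429 = -3559/8 - 3429 = -30991/8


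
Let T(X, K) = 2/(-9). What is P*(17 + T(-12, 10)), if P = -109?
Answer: -16459/9 ≈ -1828.8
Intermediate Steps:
T(X, K) = -2/9 (T(X, K) = 2*(-⅑) = -2/9)
P*(17 + T(-12, 10)) = -109*(17 - 2/9) = -109*151/9 = -16459/9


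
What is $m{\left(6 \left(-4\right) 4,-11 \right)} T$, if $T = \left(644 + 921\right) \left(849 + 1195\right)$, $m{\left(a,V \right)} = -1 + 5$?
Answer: $12795440$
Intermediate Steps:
$m{\left(a,V \right)} = 4$
$T = 3198860$ ($T = 1565 \cdot 2044 = 3198860$)
$m{\left(6 \left(-4\right) 4,-11 \right)} T = 4 \cdot 3198860 = 12795440$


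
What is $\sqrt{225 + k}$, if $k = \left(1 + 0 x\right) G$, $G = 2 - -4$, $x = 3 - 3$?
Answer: $\sqrt{231} \approx 15.199$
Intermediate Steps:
$x = 0$ ($x = 3 - 3 = 0$)
$G = 6$ ($G = 2 + 4 = 6$)
$k = 6$ ($k = \left(1 + 0 \cdot 0\right) 6 = \left(1 + 0\right) 6 = 1 \cdot 6 = 6$)
$\sqrt{225 + k} = \sqrt{225 + 6} = \sqrt{231}$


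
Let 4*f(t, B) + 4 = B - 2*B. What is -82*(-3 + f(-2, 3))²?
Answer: -14801/8 ≈ -1850.1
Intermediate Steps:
f(t, B) = -1 - B/4 (f(t, B) = -1 + (B - 2*B)/4 = -1 + (-B)/4 = -1 - B/4)
-82*(-3 + f(-2, 3))² = -82*(-3 + (-1 - ¼*3))² = -82*(-3 + (-1 - ¾))² = -82*(-3 - 7/4)² = -82*(-19/4)² = -82*361/16 = -14801/8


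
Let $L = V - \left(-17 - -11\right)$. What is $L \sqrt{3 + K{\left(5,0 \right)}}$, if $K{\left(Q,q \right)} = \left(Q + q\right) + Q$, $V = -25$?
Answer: $- 19 \sqrt{13} \approx -68.505$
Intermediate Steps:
$K{\left(Q,q \right)} = q + 2 Q$
$L = -19$ ($L = -25 - \left(-17 - -11\right) = -25 - \left(-17 + 11\right) = -25 - -6 = -25 + 6 = -19$)
$L \sqrt{3 + K{\left(5,0 \right)}} = - 19 \sqrt{3 + \left(0 + 2 \cdot 5\right)} = - 19 \sqrt{3 + \left(0 + 10\right)} = - 19 \sqrt{3 + 10} = - 19 \sqrt{13}$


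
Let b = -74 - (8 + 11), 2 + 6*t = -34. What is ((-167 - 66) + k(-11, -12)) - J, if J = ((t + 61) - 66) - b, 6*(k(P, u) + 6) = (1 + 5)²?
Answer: -315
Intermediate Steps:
t = -6 (t = -⅓ + (⅙)*(-34) = -⅓ - 17/3 = -6)
k(P, u) = 0 (k(P, u) = -6 + (1 + 5)²/6 = -6 + (⅙)*6² = -6 + (⅙)*36 = -6 + 6 = 0)
b = -93 (b = -74 - 1*19 = -74 - 19 = -93)
J = 82 (J = ((-6 + 61) - 66) - 1*(-93) = (55 - 66) + 93 = -11 + 93 = 82)
((-167 - 66) + k(-11, -12)) - J = ((-167 - 66) + 0) - 1*82 = (-233 + 0) - 82 = -233 - 82 = -315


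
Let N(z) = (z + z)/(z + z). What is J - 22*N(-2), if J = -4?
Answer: -26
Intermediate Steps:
N(z) = 1 (N(z) = (2*z)/((2*z)) = (2*z)*(1/(2*z)) = 1)
J - 22*N(-2) = -4 - 22*1 = -4 - 22 = -26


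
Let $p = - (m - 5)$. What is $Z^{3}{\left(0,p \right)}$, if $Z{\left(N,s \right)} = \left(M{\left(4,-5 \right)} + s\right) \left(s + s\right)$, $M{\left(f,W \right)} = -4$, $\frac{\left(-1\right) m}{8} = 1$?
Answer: $12812904$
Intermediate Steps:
$m = -8$ ($m = \left(-8\right) 1 = -8$)
$p = 13$ ($p = - (-8 - 5) = \left(-1\right) \left(-13\right) = 13$)
$Z{\left(N,s \right)} = 2 s \left(-4 + s\right)$ ($Z{\left(N,s \right)} = \left(-4 + s\right) \left(s + s\right) = \left(-4 + s\right) 2 s = 2 s \left(-4 + s\right)$)
$Z^{3}{\left(0,p \right)} = \left(2 \cdot 13 \left(-4 + 13\right)\right)^{3} = \left(2 \cdot 13 \cdot 9\right)^{3} = 234^{3} = 12812904$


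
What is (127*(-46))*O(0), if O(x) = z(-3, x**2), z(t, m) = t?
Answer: 17526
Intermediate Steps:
O(x) = -3
(127*(-46))*O(0) = (127*(-46))*(-3) = -5842*(-3) = 17526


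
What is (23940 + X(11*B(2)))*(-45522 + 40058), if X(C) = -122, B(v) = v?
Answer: -130141552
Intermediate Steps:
(23940 + X(11*B(2)))*(-45522 + 40058) = (23940 - 122)*(-45522 + 40058) = 23818*(-5464) = -130141552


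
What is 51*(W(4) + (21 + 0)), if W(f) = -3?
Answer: 918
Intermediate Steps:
51*(W(4) + (21 + 0)) = 51*(-3 + (21 + 0)) = 51*(-3 + 21) = 51*18 = 918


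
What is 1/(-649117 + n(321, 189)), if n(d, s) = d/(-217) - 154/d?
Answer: -69657/45215679328 ≈ -1.5405e-6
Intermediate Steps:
n(d, s) = -154/d - d/217 (n(d, s) = d*(-1/217) - 154/d = -d/217 - 154/d = -154/d - d/217)
1/(-649117 + n(321, 189)) = 1/(-649117 + (-154/321 - 1/217*321)) = 1/(-649117 + (-154*1/321 - 321/217)) = 1/(-649117 + (-154/321 - 321/217)) = 1/(-649117 - 136459/69657) = 1/(-45215679328/69657) = -69657/45215679328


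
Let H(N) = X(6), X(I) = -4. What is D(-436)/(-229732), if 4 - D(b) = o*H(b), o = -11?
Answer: 10/57433 ≈ 0.00017412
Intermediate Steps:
H(N) = -4
D(b) = -40 (D(b) = 4 - (-11)*(-4) = 4 - 1*44 = 4 - 44 = -40)
D(-436)/(-229732) = -40/(-229732) = -40*(-1/229732) = 10/57433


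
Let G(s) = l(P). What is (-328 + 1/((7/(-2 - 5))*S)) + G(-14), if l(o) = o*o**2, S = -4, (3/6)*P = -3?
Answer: -2175/4 ≈ -543.75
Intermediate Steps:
P = -6 (P = 2*(-3) = -6)
l(o) = o**3
G(s) = -216 (G(s) = (-6)**3 = -216)
(-328 + 1/((7/(-2 - 5))*S)) + G(-14) = (-328 + 1/((7/(-2 - 5))*(-4))) - 216 = (-328 + 1/((7/(-7))*(-4))) - 216 = (-328 + 1/(-1/7*7*(-4))) - 216 = (-328 + 1/(-1*(-4))) - 216 = (-328 + 1/4) - 216 = -1311/4 - 216 = -2175/4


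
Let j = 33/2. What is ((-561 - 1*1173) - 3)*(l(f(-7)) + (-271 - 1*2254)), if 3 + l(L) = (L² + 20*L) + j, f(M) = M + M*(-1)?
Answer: 8724951/2 ≈ 4.3625e+6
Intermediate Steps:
j = 33/2 (j = 33*(½) = 33/2 ≈ 16.500)
f(M) = 0 (f(M) = M - M = 0)
l(L) = 27/2 + L² + 20*L (l(L) = -3 + ((L² + 20*L) + 33/2) = -3 + (33/2 + L² + 20*L) = 27/2 + L² + 20*L)
((-561 - 1*1173) - 3)*(l(f(-7)) + (-271 - 1*2254)) = ((-561 - 1*1173) - 3)*((27/2 + 0² + 20*0) + (-271 - 1*2254)) = ((-561 - 1173) - 3)*((27/2 + 0 + 0) + (-271 - 2254)) = (-1734 - 3)*(27/2 - 2525) = -1737*(-5023/2) = 8724951/2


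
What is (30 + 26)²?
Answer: 3136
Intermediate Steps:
(30 + 26)² = 56² = 3136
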